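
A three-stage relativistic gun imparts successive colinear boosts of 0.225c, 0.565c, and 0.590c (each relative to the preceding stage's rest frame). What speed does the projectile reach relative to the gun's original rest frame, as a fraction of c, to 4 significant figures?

u ≈ 0.9132c

Compose boost 2: (0.565 + 0.225)/(1 + 0.565×0.225) = 0.7900/1.12712 = 0.700898
Compose boost 3: (0.590 + 0.700898)/(1 + 0.590×0.700898) = 1.29090/1.41353 = 0.9132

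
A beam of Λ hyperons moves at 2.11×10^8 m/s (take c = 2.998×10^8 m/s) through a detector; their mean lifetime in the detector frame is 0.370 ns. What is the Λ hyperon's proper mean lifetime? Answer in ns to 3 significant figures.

τ₀ ≈ 0.263 ns

β = v/c = 2.11×10^8 / 2.998×10^8 = 0.70380
γ = 1/√(1 − 0.70380²) = 1.4077
Proper time: τ₀ = Δt/γ = 0.370/1.4077 = 0.263 ns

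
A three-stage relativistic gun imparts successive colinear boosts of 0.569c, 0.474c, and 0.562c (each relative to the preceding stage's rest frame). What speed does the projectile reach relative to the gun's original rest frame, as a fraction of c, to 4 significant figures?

Compose boost 2: (0.474 + 0.569)/(1 + 0.474×0.569) = 1.043/1.26971 = 0.821450
Compose boost 3: (0.562 + 0.821450)/(1 + 0.562×0.821450) = 1.38345/1.46165 = 0.9465

u ≈ 0.9465c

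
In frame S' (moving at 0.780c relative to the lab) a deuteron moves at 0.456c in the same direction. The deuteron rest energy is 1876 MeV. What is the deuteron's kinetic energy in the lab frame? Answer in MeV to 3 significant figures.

K ≈ 2690 MeV

u_lab = (0.456 + 0.780)/(1 + 0.456×0.780) = 0.911720
γ = 1/√(1 − 0.911720²) = 2.4342
K = (γ − 1)m₀c² = (2.4342 − 1) × 1876 = 1.4342 × 1876 = 2690 MeV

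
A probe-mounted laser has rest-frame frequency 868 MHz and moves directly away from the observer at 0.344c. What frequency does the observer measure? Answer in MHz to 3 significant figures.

Relativistic Doppler: f_obs = f_src √((1−β)/(1+β))
= 868 × √(0.65600/1.3440) = 868 × 0.69864 = 606 MHz

f_obs ≈ 606 MHz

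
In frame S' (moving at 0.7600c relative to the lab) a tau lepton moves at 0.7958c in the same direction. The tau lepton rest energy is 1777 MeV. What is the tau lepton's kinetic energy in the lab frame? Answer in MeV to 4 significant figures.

u_lab = (0.7958 + 0.7600)/(1 + 0.7958×0.7600) = 0.9694618
γ = 1/√(1 − 0.9694618²) = 4.07760
K = (γ − 1)m₀c² = (4.07760 − 1) × 1777 = 3.07760 × 1777 = 5469 MeV

K ≈ 5469 MeV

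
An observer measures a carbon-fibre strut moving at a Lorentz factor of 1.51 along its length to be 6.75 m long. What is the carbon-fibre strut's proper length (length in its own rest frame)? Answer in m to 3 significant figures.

γ = 1.51 (given)
L₀ = γL = 1.51 × 6.75 = 10.2 m

L₀ ≈ 10.2 m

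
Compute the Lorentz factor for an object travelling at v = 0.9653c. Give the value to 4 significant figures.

γ ≈ 3.829

γ = 1/√(1 − β²) = 1/√(1 − 0.9653²) = 1/√(0.0681959) = 3.829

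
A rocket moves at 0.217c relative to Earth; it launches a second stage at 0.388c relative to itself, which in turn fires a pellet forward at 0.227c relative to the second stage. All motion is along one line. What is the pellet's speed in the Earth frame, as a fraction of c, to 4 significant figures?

Compose boost 2: (0.388 + 0.217)/(1 + 0.388×0.217) = 0.6050/1.08420 = 0.558017
Compose boost 3: (0.227 + 0.558017)/(1 + 0.227×0.558017) = 0.785017/1.12667 = 0.6968

u ≈ 0.6968c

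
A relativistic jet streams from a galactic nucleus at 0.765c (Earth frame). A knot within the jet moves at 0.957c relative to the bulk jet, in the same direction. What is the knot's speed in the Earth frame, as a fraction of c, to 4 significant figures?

Relativistic velocity addition: u = (u' + v)/(1 + u'v/c²)
= (0.957 + 0.765)/(1 + 0.957×0.765) = 1.722/1.73211 = 0.9942

u ≈ 0.9942c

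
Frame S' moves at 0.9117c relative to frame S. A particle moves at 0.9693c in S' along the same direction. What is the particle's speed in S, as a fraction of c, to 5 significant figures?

u ≈ 0.99856c

Relativistic velocity addition: u = (u' + v)/(1 + u'v/c²)
= (0.9693 + 0.9117)/(1 + 0.9693×0.9117) = 1.8810/1.883711 = 0.99856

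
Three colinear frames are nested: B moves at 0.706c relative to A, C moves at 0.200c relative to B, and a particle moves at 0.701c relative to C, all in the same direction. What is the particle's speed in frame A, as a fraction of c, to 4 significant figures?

Compose boost 2: (0.200 + 0.706)/(1 + 0.200×0.706) = 0.9060/1.14120 = 0.793901
Compose boost 3: (0.701 + 0.793901)/(1 + 0.701×0.793901) = 1.49490/1.55652 = 0.9604

u ≈ 0.9604c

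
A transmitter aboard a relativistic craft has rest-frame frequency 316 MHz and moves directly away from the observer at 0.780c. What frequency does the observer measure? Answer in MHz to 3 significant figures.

Relativistic Doppler: f_obs = f_src √((1−β)/(1+β))
= 316 × √(0.22000/1.7800) = 316 × 0.35156 = 111 MHz

f_obs ≈ 111 MHz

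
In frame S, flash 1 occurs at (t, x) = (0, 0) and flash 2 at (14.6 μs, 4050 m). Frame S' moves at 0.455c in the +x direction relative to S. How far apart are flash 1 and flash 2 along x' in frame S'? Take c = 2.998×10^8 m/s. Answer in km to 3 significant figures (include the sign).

Δx' ≈ 2.31 km

γ = 1/√(1 − 0.455²) = 1.1230
Δx' = γ(Δx − vΔt) = 1.1230 × (4050 m − 0.455×(2.998×10^8 m/s)×14.6×10^-6 s)
= 1.1230 × (2058.4 m) = 2.31 km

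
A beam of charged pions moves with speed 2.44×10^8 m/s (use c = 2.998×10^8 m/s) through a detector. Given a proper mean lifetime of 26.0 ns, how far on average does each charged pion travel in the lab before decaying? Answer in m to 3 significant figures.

d ≈ 10.9 m

β = v/c = 2.44×10^8 / 2.998×10^8 = 0.81388
γ = 1/√(1 − 0.81388²) = 1.7211
Dilated lifetime: Δt = γτ₀ = 1.7211 × 26.0 ns = 44.747 ns
d = vΔt = 0.81388c × 44.747 ns = 2.4400×10^8 m/s × 4.4747×10^-8 s = 10.9 m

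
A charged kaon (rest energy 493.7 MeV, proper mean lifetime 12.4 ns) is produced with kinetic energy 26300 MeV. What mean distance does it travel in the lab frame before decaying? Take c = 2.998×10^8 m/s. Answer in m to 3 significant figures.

d ≈ 202 m

γ = 1 + K/(m₀c²) = 1 + 26300/493.7 = 54.271
β = √(1 − 1/γ²) = 0.99983
Dilated lifetime: γτ₀ = 54.271 × 12.4 ns = 672.96 ns
d = βc·γτ₀ = 0.99983 × (2.998×10^8 m/s) × 6.7296×10^-7 s = 202 m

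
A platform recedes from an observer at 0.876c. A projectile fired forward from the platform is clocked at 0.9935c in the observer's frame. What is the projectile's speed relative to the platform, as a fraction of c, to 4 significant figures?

u' ≈ 0.9060c

Inverse velocity addition: u' = (u − v)/(1 − uv/c²)
= (0.9935 − 0.876)/(1 − 0.9935×0.876) = 0.1175/0.129694 = 0.9060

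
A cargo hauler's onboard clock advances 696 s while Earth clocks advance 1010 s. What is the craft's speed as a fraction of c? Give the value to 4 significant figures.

β ≈ 0.7247

γ = Δt/τ₀ = 1010/696 = 1.45115
β = √(1 − 1/γ²) = √(1 − 1/1.45115²) = 0.7247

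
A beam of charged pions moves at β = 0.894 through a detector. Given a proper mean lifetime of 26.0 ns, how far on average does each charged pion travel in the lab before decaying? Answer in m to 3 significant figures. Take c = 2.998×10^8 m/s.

d ≈ 15.6 m

γ = 1/√(1 − 0.894²) = 2.2318
Dilated lifetime: Δt = γτ₀ = 2.2318 × 26.0 ns = 58.027 ns
d = vΔt = 0.894c × 58.027 ns = 2.6802×10^8 m/s × 5.8027×10^-8 s = 15.6 m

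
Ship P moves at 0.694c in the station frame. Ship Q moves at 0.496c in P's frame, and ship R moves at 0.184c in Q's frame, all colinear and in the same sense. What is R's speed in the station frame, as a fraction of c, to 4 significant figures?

Compose boost 2: (0.496 + 0.694)/(1 + 0.496×0.694) = 1.190/1.34422 = 0.885269
Compose boost 3: (0.184 + 0.885269)/(1 + 0.184×0.885269) = 1.06927/1.16289 = 0.9195

u ≈ 0.9195c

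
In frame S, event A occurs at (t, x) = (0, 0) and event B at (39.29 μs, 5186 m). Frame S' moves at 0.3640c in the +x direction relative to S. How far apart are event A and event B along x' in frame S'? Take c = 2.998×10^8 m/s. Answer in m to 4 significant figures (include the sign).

Δx' ≈ 964.6 m

γ = 1/√(1 − 0.3640²) = 1.07365
Δx' = γ(Δx − vΔt) = 1.07365 × (5186 m − 0.3640×(2.998×10^8 m/s)×39.29×10^-6 s)
= 1.07365 × (898.392 m) = 964.6 m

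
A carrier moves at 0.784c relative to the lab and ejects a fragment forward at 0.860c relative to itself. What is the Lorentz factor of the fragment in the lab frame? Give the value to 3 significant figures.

u_lab = (0.860 + 0.784)/(1 + 0.860×0.784) = 1.644/1.67424 = 0.981938
γ = 1/√(1 − 0.981938²) = 5.29

γ ≈ 5.29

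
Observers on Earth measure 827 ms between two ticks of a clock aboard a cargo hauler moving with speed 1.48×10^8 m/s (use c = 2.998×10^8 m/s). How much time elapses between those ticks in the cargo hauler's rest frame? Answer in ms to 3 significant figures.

τ₀ ≈ 719 ms

β = v/c = 1.48×10^8 / 2.998×10^8 = 0.49366
γ = 1/√(1 − 0.49366²) = 1.1499
Proper time: τ₀ = Δt/γ = 827/1.1499 = 719 ms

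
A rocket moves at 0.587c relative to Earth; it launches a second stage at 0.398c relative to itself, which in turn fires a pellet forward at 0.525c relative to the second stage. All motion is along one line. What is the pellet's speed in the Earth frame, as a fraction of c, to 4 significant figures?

u ≈ 0.9325c

Compose boost 2: (0.398 + 0.587)/(1 + 0.398×0.587) = 0.9850/1.23363 = 0.798459
Compose boost 3: (0.525 + 0.798459)/(1 + 0.525×0.798459) = 1.32346/1.41919 = 0.9325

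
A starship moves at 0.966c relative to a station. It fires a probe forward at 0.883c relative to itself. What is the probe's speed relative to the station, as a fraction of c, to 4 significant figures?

Relativistic velocity addition: u = (u' + v)/(1 + u'v/c²)
= (0.883 + 0.966)/(1 + 0.883×0.966) = 1.849/1.85298 = 0.9979

u ≈ 0.9979c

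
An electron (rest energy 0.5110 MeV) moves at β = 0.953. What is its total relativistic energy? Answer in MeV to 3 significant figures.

E ≈ 1.69 MeV

γ = 1/√(1 − 0.953²) = 3.3007
E = γm₀c² = 3.3007 × 0.5110 MeV = 1.69 MeV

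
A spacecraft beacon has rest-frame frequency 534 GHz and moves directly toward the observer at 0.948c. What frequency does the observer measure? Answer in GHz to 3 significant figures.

f_obs ≈ 3270 GHz

Relativistic Doppler: f_obs = f_src √((1+β)/(1−β))
= 534 × √(1.9480/0.052000) = 534 × 6.1206 = 3270 GHz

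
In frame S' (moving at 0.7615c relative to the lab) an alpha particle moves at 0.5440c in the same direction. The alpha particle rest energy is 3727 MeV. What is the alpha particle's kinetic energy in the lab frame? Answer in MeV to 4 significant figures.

K ≈ 5965 MeV

u_lab = (0.5440 + 0.7615)/(1 + 0.5440×0.7615) = 0.9231002
γ = 1/√(1 − 0.9231002²) = 2.60038
K = (γ − 1)m₀c² = (2.60038 − 1) × 3727 = 1.60038 × 3727 = 5965 MeV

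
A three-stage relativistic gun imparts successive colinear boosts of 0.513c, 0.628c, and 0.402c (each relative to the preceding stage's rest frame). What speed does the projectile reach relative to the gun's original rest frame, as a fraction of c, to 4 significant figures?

u ≈ 0.9392c

Compose boost 2: (0.628 + 0.513)/(1 + 0.628×0.513) = 1.141/1.32216 = 0.862979
Compose boost 3: (0.402 + 0.862979)/(1 + 0.402×0.862979) = 1.26498/1.34692 = 0.9392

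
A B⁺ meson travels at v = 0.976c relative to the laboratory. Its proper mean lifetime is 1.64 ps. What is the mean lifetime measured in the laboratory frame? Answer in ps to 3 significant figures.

Δt ≈ 7.53 ps

γ = 1/√(1 − 0.976²) = 4.5920
Time dilation: Δt = γτ₀ = 4.5920 × 1.64 ps = 7.53 ps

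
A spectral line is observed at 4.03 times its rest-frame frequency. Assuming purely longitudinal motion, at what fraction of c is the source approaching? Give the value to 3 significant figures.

f_obs/f_src = √((1+β)/(1−β)) = 4.03  ⇒  (1+β)/(1−β) = 16.241
β = |1 − D²|/(1 + D²) = |1 − 16.241|/(1 + 16.241) = 0.884

β ≈ 0.884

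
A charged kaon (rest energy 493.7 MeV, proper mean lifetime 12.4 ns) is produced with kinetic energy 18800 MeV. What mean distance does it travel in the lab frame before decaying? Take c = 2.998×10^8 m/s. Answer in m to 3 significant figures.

d ≈ 145 m

γ = 1 + K/(m₀c²) = 1 + 18800/493.7 = 39.080
β = √(1 − 1/γ²) = 0.99967
Dilated lifetime: γτ₀ = 39.080 × 12.4 ns = 484.59 ns
d = βc·γτ₀ = 0.99967 × (2.998×10^8 m/s) × 4.8459×10^-7 s = 145 m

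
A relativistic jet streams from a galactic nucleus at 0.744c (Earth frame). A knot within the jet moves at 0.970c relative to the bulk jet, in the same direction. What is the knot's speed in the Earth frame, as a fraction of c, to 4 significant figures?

Relativistic velocity addition: u = (u' + v)/(1 + u'v/c²)
= (0.970 + 0.744)/(1 + 0.970×0.744) = 1.714/1.72168 = 0.9955

u ≈ 0.9955c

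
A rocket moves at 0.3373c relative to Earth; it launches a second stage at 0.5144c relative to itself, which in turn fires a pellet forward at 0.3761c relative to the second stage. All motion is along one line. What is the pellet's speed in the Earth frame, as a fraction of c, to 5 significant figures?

u ≈ 0.86560c

Compose boost 2: (0.5144 + 0.3373)/(1 + 0.5144×0.3373) = 0.85170/1.173507 = 0.7257732
Compose boost 3: (0.3761 + 0.7257732)/(1 + 0.3761×0.7257732) = 1.101873/1.272963 = 0.86560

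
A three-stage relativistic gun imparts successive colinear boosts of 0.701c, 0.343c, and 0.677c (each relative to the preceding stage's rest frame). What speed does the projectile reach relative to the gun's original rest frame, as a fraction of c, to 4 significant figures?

Compose boost 2: (0.343 + 0.701)/(1 + 0.343×0.701) = 1.044/1.24044 = 0.841635
Compose boost 3: (0.677 + 0.841635)/(1 + 0.677×0.841635) = 1.51863/1.56979 = 0.9674

u ≈ 0.9674c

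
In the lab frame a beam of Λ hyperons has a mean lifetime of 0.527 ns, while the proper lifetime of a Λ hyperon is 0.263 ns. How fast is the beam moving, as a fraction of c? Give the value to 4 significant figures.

γ = Δt/τ₀ = 0.527/0.263 = 2.00380
β = √(1 − 1/γ²) = √(1 − 1/2.00380²) = 0.8666

β ≈ 0.8666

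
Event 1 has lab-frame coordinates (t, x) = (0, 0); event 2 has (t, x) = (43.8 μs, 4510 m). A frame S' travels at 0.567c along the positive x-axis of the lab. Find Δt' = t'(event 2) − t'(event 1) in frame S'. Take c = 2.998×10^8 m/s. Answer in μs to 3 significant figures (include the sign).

γ = 1/√(1 − 0.567²) = 1.2140
Δt' = γ(Δt − vΔx/c²) = 1.2140 × (43.8 μs − 0.567×4510 m / (2.998×10^8 m/s))
= 1.2140 × (35.270 μs) = 42.8 μs

Δt' ≈ 42.8 μs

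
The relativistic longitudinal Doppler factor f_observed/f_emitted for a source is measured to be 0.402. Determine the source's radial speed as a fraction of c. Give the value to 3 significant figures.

β ≈ 0.722

f_obs/f_src = √((1−β)/(1+β)) = 0.402  ⇒  (1−β)/(1+β) = 0.16160
β = |1 − D²|/(1 + D²) = |1 − 0.16160|/(1 + 0.16160) = 0.722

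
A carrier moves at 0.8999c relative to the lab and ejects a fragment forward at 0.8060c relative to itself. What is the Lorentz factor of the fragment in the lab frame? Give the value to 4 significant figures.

u_lab = (0.8060 + 0.8999)/(1 + 0.8060×0.8999) = 1.7059/1.725319 = 0.9887445
γ = 1/√(1 − 0.9887445²) = 6.684

γ ≈ 6.684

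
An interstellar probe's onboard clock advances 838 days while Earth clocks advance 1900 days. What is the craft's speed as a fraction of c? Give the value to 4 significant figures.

β ≈ 0.8975

γ = Δt/τ₀ = 1900/838 = 2.26730
β = √(1 − 1/γ²) = √(1 − 1/2.26730²) = 0.8975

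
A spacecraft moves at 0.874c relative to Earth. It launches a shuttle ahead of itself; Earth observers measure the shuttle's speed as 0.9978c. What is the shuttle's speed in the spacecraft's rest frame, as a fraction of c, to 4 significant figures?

Inverse velocity addition: u' = (u − v)/(1 − uv/c²)
= (0.9978 − 0.874)/(1 − 0.9978×0.874) = 0.1238/0.127923 = 0.9678

u' ≈ 0.9678c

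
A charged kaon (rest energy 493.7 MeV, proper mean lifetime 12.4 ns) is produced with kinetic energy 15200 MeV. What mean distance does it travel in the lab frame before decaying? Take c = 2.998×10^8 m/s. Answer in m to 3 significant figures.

γ = 1 + K/(m₀c²) = 1 + 15200/493.7 = 31.788
β = √(1 − 1/γ²) = 0.99951
Dilated lifetime: γτ₀ = 31.788 × 12.4 ns = 394.17 ns
d = βc·γτ₀ = 0.99951 × (2.998×10^8 m/s) × 3.9417×10^-7 s = 118 m

d ≈ 118 m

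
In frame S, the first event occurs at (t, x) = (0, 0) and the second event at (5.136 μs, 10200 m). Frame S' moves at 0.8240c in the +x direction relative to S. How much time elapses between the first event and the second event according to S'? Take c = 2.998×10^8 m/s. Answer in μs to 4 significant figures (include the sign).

γ = 1/√(1 − 0.8240²) = 1.76495
Δt' = γ(Δt − vΔx/c²) = 1.76495 × (5.136 μs − 0.8240×10200 m / (2.998×10^8 m/s))
= 1.76495 × (-22.8987 μs) = -40.41 μs

Δt' ≈ -40.41 μs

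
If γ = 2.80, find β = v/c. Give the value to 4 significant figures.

β = √(1 − 1/γ²) = √(1 − 1/2.80²) = √(0.872449) = 0.9340

β ≈ 0.9340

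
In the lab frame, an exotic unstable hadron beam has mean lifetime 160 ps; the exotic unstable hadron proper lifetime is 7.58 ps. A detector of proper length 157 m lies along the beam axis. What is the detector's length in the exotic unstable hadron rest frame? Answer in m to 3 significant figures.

Time dilation ⇒ γ = Δt/τ₀ = 160/7.58 = 21.108
Length contraction: L = L₀/γ = 157/21.108 = 7.44 m

L ≈ 7.44 m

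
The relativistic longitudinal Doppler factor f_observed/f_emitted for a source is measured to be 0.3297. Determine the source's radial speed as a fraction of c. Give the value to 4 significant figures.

β ≈ 0.8039

f_obs/f_src = √((1−β)/(1+β)) = 0.3297  ⇒  (1−β)/(1+β) = 0.108702
β = |1 − D²|/(1 + D²) = |1 − 0.108702|/(1 + 0.108702) = 0.8039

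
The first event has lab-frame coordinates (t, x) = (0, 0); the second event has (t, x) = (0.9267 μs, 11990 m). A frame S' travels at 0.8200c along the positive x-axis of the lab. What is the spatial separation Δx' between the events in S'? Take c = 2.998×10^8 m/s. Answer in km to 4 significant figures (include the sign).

γ = 1/√(1 − 0.8200²) = 1.74714
Δx' = γ(Δx − vΔt) = 1.74714 × (11990 m − 0.8200×(2.998×10^8 m/s)×0.9267×10^-6 s)
= 1.74714 × (11762.2 m) = 20.55 km

Δx' ≈ 20.55 km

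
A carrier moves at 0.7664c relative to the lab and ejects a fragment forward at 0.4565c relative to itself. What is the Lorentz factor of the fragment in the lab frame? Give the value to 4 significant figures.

u_lab = (0.4565 + 0.7664)/(1 + 0.4565×0.7664) = 1.2229/1.349862 = 0.9059447
γ = 1/√(1 − 0.9059447²) = 2.362

γ ≈ 2.362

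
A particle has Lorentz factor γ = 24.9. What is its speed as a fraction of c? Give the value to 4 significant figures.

β ≈ 0.9992

β = √(1 − 1/γ²) = √(1 − 1/24.9²) = √(0.998387) = 0.9992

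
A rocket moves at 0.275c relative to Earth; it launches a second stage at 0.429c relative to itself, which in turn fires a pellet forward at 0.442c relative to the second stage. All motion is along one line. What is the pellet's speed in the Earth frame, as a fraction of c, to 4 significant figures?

Compose boost 2: (0.429 + 0.275)/(1 + 0.429×0.275) = 0.7040/1.11797 = 0.629710
Compose boost 3: (0.442 + 0.629710)/(1 + 0.442×0.629710) = 1.07171/1.27833 = 0.8384

u ≈ 0.8384c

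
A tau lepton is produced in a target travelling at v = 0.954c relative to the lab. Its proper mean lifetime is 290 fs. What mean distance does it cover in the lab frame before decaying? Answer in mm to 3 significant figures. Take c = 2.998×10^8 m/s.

γ = 1/√(1 − 0.954²) = 3.3355
Dilated lifetime: Δt = γτ₀ = 3.3355 × 290 fs = 967.29 fs
d = vΔt = 0.954c × 967.29 fs = 2.8601×10^8 m/s × 9.6729×10^-13 s = 0.277 mm

d ≈ 0.277 mm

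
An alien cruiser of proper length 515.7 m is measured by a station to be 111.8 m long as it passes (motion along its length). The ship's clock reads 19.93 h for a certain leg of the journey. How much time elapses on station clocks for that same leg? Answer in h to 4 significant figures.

Δt ≈ 91.93 h

Length contraction ⇒ γ = L₀/L = 515.7/111.8 = 4.61270
Time dilation: Δt = γτ₀ = 4.61270 × 19.93 h = 91.93 h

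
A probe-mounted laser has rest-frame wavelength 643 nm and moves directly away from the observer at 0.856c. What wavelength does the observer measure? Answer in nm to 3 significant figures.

λ_obs ≈ 2310 nm

Relativistic Doppler: λ_obs = λ_src √((1+β)/(1−β))
= 643 × √(1.8560/0.14400) = 643 × 3.5901 = 2310 nm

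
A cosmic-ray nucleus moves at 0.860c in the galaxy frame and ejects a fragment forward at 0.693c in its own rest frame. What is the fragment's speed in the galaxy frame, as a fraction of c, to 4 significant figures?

u ≈ 0.9731c

Compose boost 2: (0.693 + 0.860)/(1 + 0.693×0.860) = 1.553/1.59598 = 0.9731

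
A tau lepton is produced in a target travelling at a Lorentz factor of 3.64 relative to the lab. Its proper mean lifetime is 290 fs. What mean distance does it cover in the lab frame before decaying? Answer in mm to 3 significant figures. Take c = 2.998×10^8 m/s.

d ≈ 0.304 mm

β = √(1 − 1/γ²) = √(1 − 1/3.64²) = 0.96152
Dilated lifetime: Δt = γτ₀ = 3.64 × 290 fs = 1055.6 fs
d = vΔt = 0.96152c × 1055.6 fs = 2.8826×10^8 m/s × 1.0556×10^-12 s = 0.304 mm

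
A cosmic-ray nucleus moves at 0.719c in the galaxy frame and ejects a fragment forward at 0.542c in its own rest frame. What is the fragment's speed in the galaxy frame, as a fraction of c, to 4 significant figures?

Compose boost 2: (0.542 + 0.719)/(1 + 0.542×0.719) = 1.261/1.38970 = 0.9074

u ≈ 0.9074c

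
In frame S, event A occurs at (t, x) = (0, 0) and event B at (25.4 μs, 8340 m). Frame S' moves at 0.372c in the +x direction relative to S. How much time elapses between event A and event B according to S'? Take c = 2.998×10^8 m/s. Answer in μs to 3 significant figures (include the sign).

Δt' ≈ 16.2 μs

γ = 1/√(1 − 0.372²) = 1.0773
Δt' = γ(Δt − vΔx/c²) = 1.0773 × (25.4 μs − 0.372×8340 m / (2.998×10^8 m/s))
= 1.0773 × (15.052 μs) = 16.2 μs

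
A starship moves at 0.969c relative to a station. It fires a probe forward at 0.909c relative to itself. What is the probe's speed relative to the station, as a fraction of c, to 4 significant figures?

u ≈ 0.9985c

Relativistic velocity addition: u = (u' + v)/(1 + u'v/c²)
= (0.909 + 0.969)/(1 + 0.909×0.969) = 1.878/1.88082 = 0.9985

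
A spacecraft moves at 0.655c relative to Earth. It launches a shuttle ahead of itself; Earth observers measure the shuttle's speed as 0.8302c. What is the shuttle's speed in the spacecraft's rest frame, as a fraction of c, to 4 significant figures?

u' ≈ 0.3840c

Inverse velocity addition: u' = (u − v)/(1 − uv/c²)
= (0.8302 − 0.655)/(1 − 0.8302×0.655) = 0.1752/0.456219 = 0.3840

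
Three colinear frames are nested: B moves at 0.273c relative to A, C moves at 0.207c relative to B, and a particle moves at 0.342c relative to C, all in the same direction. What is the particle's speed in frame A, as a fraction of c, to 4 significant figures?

Compose boost 2: (0.207 + 0.273)/(1 + 0.207×0.273) = 0.4800/1.05651 = 0.454326
Compose boost 3: (0.342 + 0.454326)/(1 + 0.342×0.454326) = 0.796326/1.15538 = 0.6892

u ≈ 0.6892c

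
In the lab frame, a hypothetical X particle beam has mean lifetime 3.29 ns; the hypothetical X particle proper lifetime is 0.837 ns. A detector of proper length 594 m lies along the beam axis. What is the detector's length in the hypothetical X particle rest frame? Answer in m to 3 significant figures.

L ≈ 151 m

Time dilation ⇒ γ = Δt/τ₀ = 3.29/0.837 = 3.9307
Length contraction: L = L₀/γ = 594/3.9307 = 151 m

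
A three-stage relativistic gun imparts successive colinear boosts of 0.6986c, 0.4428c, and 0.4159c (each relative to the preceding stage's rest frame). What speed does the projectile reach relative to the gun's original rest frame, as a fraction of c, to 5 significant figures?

u ≈ 0.94502c

Compose boost 2: (0.4428 + 0.6986)/(1 + 0.4428×0.6986) = 1.1414/1.309340 = 0.8717369
Compose boost 3: (0.4159 + 0.8717369)/(1 + 0.4159×0.8717369) = 1.287637/1.362555 = 0.94502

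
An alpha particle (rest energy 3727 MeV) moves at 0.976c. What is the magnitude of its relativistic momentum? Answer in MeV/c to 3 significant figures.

γ = 1/√(1 − 0.976²) = 4.5920
p = γβm₀c = 4.5920 × 0.976 × 3727 MeV/c = 16700 MeV/c

p ≈ 16700 MeV/c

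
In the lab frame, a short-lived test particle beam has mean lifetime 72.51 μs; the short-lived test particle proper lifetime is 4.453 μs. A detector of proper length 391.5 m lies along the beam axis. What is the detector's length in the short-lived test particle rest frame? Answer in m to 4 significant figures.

L ≈ 24.04 m

Time dilation ⇒ γ = Δt/τ₀ = 72.51/4.453 = 16.2834
Length contraction: L = L₀/γ = 391.5/16.2834 = 24.04 m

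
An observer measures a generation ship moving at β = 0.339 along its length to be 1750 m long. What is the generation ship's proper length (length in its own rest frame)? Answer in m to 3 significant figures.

γ = 1/√(1 − 0.339²) = 1.0629
L₀ = γL = 1.0629 × 1750 = 1860 m

L₀ ≈ 1860 m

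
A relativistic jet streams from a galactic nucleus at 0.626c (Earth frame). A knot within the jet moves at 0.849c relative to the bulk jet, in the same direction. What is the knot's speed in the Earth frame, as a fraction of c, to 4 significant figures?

u ≈ 0.9631c

Relativistic velocity addition: u = (u' + v)/(1 + u'v/c²)
= (0.849 + 0.626)/(1 + 0.849×0.626) = 1.475/1.53147 = 0.9631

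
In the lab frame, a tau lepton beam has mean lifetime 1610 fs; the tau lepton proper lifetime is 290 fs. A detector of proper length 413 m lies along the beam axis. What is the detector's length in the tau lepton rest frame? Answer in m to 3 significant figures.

L ≈ 74.4 m

Time dilation ⇒ γ = Δt/τ₀ = 1610/290 = 5.5517
Length contraction: L = L₀/γ = 413/5.5517 = 74.4 m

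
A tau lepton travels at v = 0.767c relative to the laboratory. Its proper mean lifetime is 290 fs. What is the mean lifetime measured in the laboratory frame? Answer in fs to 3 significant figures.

γ = 1/√(1 − 0.767²) = 1.5585
Time dilation: Δt = γτ₀ = 1.5585 × 290 fs = 452 fs

Δt ≈ 452 fs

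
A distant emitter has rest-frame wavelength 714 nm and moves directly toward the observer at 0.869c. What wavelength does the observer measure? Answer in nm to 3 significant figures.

λ_obs ≈ 189 nm

Relativistic Doppler: λ_obs = λ_src √((1−β)/(1+β))
= 714 × √(0.13100/1.8690) = 714 × 0.26475 = 189 nm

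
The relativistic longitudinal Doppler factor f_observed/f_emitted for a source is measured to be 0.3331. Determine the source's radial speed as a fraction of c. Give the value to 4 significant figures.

f_obs/f_src = √((1−β)/(1+β)) = 0.3331  ⇒  (1−β)/(1+β) = 0.110956
β = |1 − D²|/(1 + D²) = |1 − 0.110956|/(1 + 0.110956) = 0.8003

β ≈ 0.8003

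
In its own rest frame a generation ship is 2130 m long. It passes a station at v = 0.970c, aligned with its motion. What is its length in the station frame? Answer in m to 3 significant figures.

L ≈ 518 m

γ = 1/√(1 − 0.970²) = 4.1135
Length contraction: L = L₀/γ = 2130/4.1135 = 518 m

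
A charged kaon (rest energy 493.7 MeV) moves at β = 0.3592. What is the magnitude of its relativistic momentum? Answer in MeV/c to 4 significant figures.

p ≈ 190.0 MeV/c

γ = 1/√(1 − 0.3592²) = 1.07151
p = γβm₀c = 1.07151 × 0.3592 × 493.7 MeV/c = 190.0 MeV/c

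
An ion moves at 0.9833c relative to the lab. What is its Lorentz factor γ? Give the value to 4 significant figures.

γ ≈ 5.495

γ = 1/√(1 − β²) = 1/√(1 − 0.9833²) = 1/√(0.0331211) = 5.495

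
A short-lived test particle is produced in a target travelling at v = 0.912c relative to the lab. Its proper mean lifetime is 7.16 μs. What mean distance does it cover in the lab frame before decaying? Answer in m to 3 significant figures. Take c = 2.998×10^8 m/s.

γ = 1/√(1 − 0.912²) = 2.4379
Dilated lifetime: Δt = γτ₀ = 2.4379 × 7.16 μs = 17.455 μs
d = vΔt = 0.912c × 17.455 μs = 2.7342×10^8 m/s × 1.7455×10^-5 s = 4770 m

d ≈ 4770 m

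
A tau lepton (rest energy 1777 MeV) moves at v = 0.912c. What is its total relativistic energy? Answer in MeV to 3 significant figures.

E ≈ 4330 MeV

γ = 1/√(1 − 0.912²) = 2.4379
E = γm₀c² = 2.4379 × 1777 MeV = 4330 MeV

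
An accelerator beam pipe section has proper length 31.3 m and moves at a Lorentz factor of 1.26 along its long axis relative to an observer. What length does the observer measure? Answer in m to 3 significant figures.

γ = 1.26 (given)
Length contraction: L = L₀/γ = 31.3/1.26 = 24.8 m

L ≈ 24.8 m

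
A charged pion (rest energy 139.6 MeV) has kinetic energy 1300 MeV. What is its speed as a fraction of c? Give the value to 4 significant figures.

β ≈ 0.9953

γ = 1 + K/(m₀c²) = 1 + 1300/139.6 = 10.3123
β = √(1 − 1/γ²) = 0.9953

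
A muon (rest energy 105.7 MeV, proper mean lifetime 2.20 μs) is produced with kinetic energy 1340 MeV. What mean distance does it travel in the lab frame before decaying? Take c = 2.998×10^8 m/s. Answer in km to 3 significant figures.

γ = 1 + K/(m₀c²) = 1 + 1340/105.7 = 13.677
β = √(1 − 1/γ²) = 0.99732
Dilated lifetime: γτ₀ = 13.677 × 2.20 μs = 30.090 μs
d = βc·γτ₀ = 0.99732 × (2.998×10^8 m/s) × 3.0090×10^-5 s = 9.00 km

d ≈ 9.00 km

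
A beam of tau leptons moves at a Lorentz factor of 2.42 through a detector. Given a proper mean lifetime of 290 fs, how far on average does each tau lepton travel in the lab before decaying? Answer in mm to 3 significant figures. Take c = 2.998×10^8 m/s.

β = √(1 − 1/γ²) = √(1 − 1/2.42²) = 0.91063
Dilated lifetime: Δt = γτ₀ = 2.42 × 290 fs = 701.80 fs
d = vΔt = 0.91063c × 701.80 fs = 2.7301×10^8 m/s × 7.0180×10^-13 s = 0.192 mm

d ≈ 0.192 mm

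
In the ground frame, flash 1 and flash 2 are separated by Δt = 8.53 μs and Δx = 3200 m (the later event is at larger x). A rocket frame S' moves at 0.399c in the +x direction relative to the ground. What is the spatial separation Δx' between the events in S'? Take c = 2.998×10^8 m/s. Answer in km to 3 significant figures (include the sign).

Δx' ≈ 2.38 km

γ = 1/√(1 − 0.399²) = 1.0906
Δx' = γ(Δx − vΔt) = 1.0906 × (3200 m − 0.399×(2.998×10^8 m/s)×8.53×10^-6 s)
= 1.0906 × (2179.6 m) = 2.38 km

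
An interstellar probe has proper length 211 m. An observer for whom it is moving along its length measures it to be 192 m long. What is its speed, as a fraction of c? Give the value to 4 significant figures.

γ = L₀/L = 211/192 = 1.09896
β = √(1 − 1/γ²) = 0.4147

β ≈ 0.4147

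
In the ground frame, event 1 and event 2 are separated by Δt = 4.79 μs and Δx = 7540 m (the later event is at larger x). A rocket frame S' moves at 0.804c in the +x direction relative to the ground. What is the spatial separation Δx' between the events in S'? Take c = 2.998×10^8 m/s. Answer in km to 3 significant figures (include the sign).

Δx' ≈ 10.7 km

γ = 1/√(1 − 0.804²) = 1.6817
Δx' = γ(Δx − vΔt) = 1.6817 × (7540 m − 0.804×(2.998×10^8 m/s)×4.79×10^-6 s)
= 1.6817 × (6385.4 m) = 10.7 km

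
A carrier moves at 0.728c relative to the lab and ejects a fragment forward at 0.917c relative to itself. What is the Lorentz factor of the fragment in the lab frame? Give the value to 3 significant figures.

u_lab = (0.917 + 0.728)/(1 + 0.917×0.728) = 1.645/1.66758 = 0.986462
γ = 1/√(1 − 0.986462²) = 6.10

γ ≈ 6.10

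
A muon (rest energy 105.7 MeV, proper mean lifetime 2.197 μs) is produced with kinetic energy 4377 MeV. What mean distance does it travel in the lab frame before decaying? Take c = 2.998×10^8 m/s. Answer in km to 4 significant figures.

γ = 1 + K/(m₀c²) = 1 + 4377/105.7 = 42.4096
β = √(1 − 1/γ²) = 0.999722
Dilated lifetime: γτ₀ = 42.4096 × 2.197 μs = 93.1740 μs
d = βc·γτ₀ = 0.999722 × (2.998×10^8 m/s) × 9.31740×10^-5 s = 27.93 km

d ≈ 27.93 km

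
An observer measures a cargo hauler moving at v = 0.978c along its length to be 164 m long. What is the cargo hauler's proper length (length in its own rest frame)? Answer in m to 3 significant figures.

L₀ ≈ 786 m

γ = 1/√(1 − 0.978²) = 4.7938
L₀ = γL = 4.7938 × 164 = 786 m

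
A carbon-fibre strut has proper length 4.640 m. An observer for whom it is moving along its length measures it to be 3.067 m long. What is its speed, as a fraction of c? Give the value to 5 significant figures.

γ = L₀/L = 4.640/3.067 = 1.512879
β = √(1 − 1/γ²) = 0.75039

β ≈ 0.75039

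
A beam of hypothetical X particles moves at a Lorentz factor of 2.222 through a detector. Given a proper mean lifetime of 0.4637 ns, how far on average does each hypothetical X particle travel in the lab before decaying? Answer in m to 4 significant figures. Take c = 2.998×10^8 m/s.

d ≈ 0.2758 m

β = √(1 − 1/γ²) = √(1 − 1/2.222²) = 0.893006
Dilated lifetime: Δt = γτ₀ = 2.222 × 0.4637 ns = 1.03034 ns
d = vΔt = 0.893006c × 1.03034 ns = 2.67723×10^8 m/s × 1.03034×10^-9 s = 0.2758 m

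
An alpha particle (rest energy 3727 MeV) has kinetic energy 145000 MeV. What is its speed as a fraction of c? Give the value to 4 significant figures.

γ = 1 + K/(m₀c²) = 1 + 145000/3727 = 39.9053
β = √(1 − 1/γ²) = 0.9997

β ≈ 0.9997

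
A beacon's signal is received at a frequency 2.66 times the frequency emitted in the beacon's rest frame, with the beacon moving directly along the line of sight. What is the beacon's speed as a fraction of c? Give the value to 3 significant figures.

β ≈ 0.752

f_obs/f_src = √((1+β)/(1−β)) = 2.66  ⇒  (1+β)/(1−β) = 7.0756
β = |1 − D²|/(1 + D²) = |1 − 7.0756|/(1 + 7.0756) = 0.752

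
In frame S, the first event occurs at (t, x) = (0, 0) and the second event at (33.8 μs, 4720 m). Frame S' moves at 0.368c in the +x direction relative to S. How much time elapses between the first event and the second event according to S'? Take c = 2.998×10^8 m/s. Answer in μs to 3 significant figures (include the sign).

Δt' ≈ 30.1 μs

γ = 1/√(1 − 0.368²) = 1.0755
Δt' = γ(Δt − vΔx/c²) = 1.0755 × (33.8 μs − 0.368×4720 m / (2.998×10^8 m/s))
= 1.0755 × (28.006 μs) = 30.1 μs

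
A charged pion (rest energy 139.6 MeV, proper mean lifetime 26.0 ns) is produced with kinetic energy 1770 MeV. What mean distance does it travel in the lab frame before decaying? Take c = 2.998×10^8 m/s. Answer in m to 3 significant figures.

γ = 1 + K/(m₀c²) = 1 + 1770/139.6 = 13.679
β = √(1 − 1/γ²) = 0.99732
Dilated lifetime: γτ₀ = 13.679 × 26.0 ns = 355.66 ns
d = βc·γτ₀ = 0.99732 × (2.998×10^8 m/s) × 3.5566×10^-7 s = 106 m

d ≈ 106 m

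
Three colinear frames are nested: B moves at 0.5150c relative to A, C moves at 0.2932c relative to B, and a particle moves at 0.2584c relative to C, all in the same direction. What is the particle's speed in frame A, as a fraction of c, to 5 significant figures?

Compose boost 2: (0.2932 + 0.5150)/(1 + 0.2932×0.5150) = 0.80820/1.150998 = 0.7021732
Compose boost 3: (0.2584 + 0.7021732)/(1 + 0.2584×0.7021732) = 0.9605732/1.181442 = 0.81305

u ≈ 0.81305c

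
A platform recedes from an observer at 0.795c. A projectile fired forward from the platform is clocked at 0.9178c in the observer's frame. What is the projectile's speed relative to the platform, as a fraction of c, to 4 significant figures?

u' ≈ 0.4542c

Inverse velocity addition: u' = (u − v)/(1 − uv/c²)
= (0.9178 − 0.795)/(1 − 0.9178×0.795) = 0.1228/0.270349 = 0.4542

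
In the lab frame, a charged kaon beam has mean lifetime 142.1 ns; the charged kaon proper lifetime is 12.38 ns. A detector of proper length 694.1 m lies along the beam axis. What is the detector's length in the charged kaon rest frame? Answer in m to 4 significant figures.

Time dilation ⇒ γ = Δt/τ₀ = 142.1/12.38 = 11.4782
Length contraction: L = L₀/γ = 694.1/11.4782 = 60.47 m

L ≈ 60.47 m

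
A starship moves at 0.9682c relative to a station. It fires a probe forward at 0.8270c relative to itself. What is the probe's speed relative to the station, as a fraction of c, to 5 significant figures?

Relativistic velocity addition: u = (u' + v)/(1 + u'v/c²)
= (0.8270 + 0.9682)/(1 + 0.8270×0.9682) = 1.7952/1.800701 = 0.99694

u ≈ 0.99694c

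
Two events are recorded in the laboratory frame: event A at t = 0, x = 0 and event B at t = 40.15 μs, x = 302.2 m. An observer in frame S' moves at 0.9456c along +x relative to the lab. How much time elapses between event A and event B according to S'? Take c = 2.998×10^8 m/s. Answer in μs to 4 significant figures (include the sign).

Δt' ≈ 120.5 μs

γ = 1/√(1 − 0.9456²) = 3.07379
Δt' = γ(Δt − vΔx/c²) = 3.07379 × (40.15 μs − 0.9456×302.2 m / (2.998×10^8 m/s))
= 3.07379 × (39.1968 μs) = 120.5 μs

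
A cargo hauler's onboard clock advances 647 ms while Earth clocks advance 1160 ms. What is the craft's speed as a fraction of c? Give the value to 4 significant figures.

β ≈ 0.8300

γ = Δt/τ₀ = 1160/647 = 1.79289
β = √(1 − 1/γ²) = √(1 − 1/1.79289²) = 0.8300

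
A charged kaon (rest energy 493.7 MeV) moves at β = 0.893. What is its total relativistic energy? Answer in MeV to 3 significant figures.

E ≈ 1100 MeV

γ = 1/√(1 − 0.893²) = 2.2219
E = γm₀c² = 2.2219 × 493.7 MeV = 1100 MeV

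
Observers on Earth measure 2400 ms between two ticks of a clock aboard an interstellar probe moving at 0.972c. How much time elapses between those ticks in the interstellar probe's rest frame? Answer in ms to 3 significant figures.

γ = 1/√(1 − 0.972²) = 4.2557
Proper time: τ₀ = Δt/γ = 2400/4.2557 = 564 ms

τ₀ ≈ 564 ms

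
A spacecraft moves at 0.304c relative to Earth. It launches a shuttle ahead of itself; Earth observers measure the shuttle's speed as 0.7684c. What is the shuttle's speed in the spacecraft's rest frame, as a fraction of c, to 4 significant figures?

Inverse velocity addition: u' = (u − v)/(1 − uv/c²)
= (0.7684 − 0.304)/(1 − 0.7684×0.304) = 0.4644/0.766406 = 0.6059

u' ≈ 0.6059c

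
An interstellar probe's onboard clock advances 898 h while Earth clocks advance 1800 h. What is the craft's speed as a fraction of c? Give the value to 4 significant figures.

γ = Δt/τ₀ = 1800/898 = 2.00445
β = √(1 − 1/γ²) = √(1 − 1/2.00445²) = 0.8667

β ≈ 0.8667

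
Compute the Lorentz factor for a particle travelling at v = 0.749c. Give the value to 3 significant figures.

γ ≈ 1.51

γ = 1/√(1 − β²) = 1/√(1 − 0.749²) = 1/√(0.43900) = 1.51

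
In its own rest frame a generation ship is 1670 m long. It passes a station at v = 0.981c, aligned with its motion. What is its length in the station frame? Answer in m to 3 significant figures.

γ = 1/√(1 − 0.981²) = 5.1544
Length contraction: L = L₀/γ = 1670/5.1544 = 324 m

L ≈ 324 m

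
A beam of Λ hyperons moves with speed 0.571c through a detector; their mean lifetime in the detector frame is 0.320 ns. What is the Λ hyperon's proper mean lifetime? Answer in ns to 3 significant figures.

γ = 1/√(1 − 0.571²) = 1.2181
Proper time: τ₀ = Δt/γ = 0.320/1.2181 = 0.263 ns

τ₀ ≈ 0.263 ns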